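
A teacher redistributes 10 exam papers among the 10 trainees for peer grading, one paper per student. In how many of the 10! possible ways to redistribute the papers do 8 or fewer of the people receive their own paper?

3628799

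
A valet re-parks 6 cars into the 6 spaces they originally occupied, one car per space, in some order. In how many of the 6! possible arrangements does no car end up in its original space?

265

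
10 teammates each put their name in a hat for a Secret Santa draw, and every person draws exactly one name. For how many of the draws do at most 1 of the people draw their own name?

2669921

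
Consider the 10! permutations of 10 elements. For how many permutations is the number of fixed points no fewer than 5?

Sum C(10,i)·!(10-i) for i = 5..10:
  i=5: C(10,5)·!5 = 252·44 = 11088
  i=6: C(10,6)·!4 = 210·9 = 1890
  i=7: C(10,7)·!3 = 120·2 = 240
  i=8: C(10,8)·!2 = 45·1 = 45
  i=9: C(10,9)·!1 = 10·0 = 0
  i=10: C(10,10)·!0 = 1·1 = 1
Total = 13264.

13264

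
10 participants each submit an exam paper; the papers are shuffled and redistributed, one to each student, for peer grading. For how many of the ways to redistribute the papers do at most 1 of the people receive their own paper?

Sum C(10,i)·!(10-i) for i = 0..1:
  i=0: C(10,0)·!10 = 1·1334961 = 1334961
  i=1: C(10,1)·!9 = 10·133496 = 1334960
Total = 2669921.

2669921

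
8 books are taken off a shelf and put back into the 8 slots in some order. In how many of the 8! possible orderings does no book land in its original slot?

14833

By inclusion-exclusion, !8 = Σ (-1)^k · 8!/k! for k=0..8
= 8! - 8!/1! + 8!/2! - 8!/3! + 8!/4! - 8!/5! + 8!/6! - 8!/7! + 8!/8!
= 40320 - 40320 + 20160 - 6720 + 1680 - 336 + 56 - 8 + 1
= 14833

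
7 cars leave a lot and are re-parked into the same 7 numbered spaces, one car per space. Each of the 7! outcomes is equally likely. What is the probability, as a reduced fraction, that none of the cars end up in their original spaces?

Favorable outcomes: !7 = 1854.
Total outcomes: 7! = 5040.
Probability = 1854/5040 = 103/280.

103/280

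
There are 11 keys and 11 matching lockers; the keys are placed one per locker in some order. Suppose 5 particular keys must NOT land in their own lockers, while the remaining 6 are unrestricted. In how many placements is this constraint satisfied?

25022880

Inclusion-exclusion on the 5 forbidden self-matches:
Σ_{j=0}^{5} (-1)^j C(5,j)(11-j)!
= C(5,0)·11! - C(5,1)·10! + C(5,2)·9! - C(5,3)·8! + C(5,4)·7! - C(5,5)·6!
= 39916800 - 18144000 + 3628800 - 403200 + 25200 - 720
= 25022880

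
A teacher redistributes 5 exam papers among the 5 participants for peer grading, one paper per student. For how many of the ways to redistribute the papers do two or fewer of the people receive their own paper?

109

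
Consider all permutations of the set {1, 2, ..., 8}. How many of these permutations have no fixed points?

14833

The number of derangements of 8 is !8 = Σ_{k=0}^{8} (-1)^k·8!/k!
= 8! - 8!/1! + 8!/2! - 8!/3! + 8!/4! - 8!/5! + 8!/6! - 8!/7! + 8!/8!
= 40320 - 40320 + 20160 - 6720 + 1680 - 336 + 56 - 8 + 1
= 14833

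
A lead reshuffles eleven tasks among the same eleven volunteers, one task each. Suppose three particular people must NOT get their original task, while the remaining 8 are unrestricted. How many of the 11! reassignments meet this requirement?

Inclusion-exclusion on the 3 forbidden self-matches:
Σ_{j=0}^{3} (-1)^j C(3,j)(11-j)!
= C(3,0)·11! - C(3,1)·10! + C(3,2)·9! - C(3,3)·8!
= 39916800 - 10886400 + 1088640 - 40320
= 30078720

30078720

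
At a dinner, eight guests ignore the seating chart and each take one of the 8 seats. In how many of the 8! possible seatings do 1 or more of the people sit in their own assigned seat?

25487

# with exactly i fixed is C(8,i)·!(8-i); sum over i=1..8:
  i=1: C(8,1)·!7 = 8·1854 = 14832
  i=2: C(8,2)·!6 = 28·265 = 7420
  i=3: C(8,3)·!5 = 56·44 = 2464
  i=4: C(8,4)·!4 = 70·9 = 630
  i=5: C(8,5)·!3 = 56·2 = 112
  i=6: C(8,6)·!2 = 28·1 = 28
  i=7: C(8,7)·!1 = 8·0 = 0
  i=8: C(8,8)·!0 = 1·1 = 1
Total = 25487.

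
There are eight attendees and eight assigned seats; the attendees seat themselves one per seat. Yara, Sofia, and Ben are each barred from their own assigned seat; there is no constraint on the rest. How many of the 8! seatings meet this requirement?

27240

Inclusion-exclusion on the 3 forbidden self-matches:
Σ_{j=0}^{3} (-1)^j C(3,j)(8-j)!
= C(3,0)·8! - C(3,1)·7! + C(3,2)·6! - C(3,3)·5!
= 40320 - 15120 + 2160 - 120
= 27240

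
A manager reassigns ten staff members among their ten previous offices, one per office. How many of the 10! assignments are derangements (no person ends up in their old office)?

1334961

Recurrence: !10 = 9·(!9 + !8).
!10 = 9·(133496 + 14833) = 9·148329 = 1334961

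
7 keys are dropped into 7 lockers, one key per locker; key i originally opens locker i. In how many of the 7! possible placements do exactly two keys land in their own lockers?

924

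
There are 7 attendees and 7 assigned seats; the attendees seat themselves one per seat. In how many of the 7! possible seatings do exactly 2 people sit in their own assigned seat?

924

Pick the 2 fixed positions: C(7,2) = 21 ways.
The remaining 5 must be deranged: !5 = 44.
Total: 21 × 44 = 924.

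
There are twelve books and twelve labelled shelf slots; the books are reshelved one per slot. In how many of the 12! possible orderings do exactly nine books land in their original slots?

440

Pick the 9 fixed positions: C(12,9) = 220 ways.
The other 3 form a derangement: !3 = 2.
Total: 220 × 2 = 440.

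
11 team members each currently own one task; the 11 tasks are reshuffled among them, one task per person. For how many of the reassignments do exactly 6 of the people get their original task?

20328

Pick the 6 fixed positions: C(11,6) = 462 ways.
The remaining 5 must be deranged: !5 = 44.
Total: 462 × 44 = 20328.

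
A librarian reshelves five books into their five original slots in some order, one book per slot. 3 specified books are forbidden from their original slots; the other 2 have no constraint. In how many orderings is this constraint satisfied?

64

Let A_j be the event that the j-th constrained one is fixed. By inclusion-exclusion over the 3 events:
Σ_{j=0}^{3} (-1)^j C(3,j)(5-j)!
= C(3,0)·5! - C(3,1)·4! + C(3,2)·3! - C(3,3)·2!
= 120 - 72 + 18 - 2
= 64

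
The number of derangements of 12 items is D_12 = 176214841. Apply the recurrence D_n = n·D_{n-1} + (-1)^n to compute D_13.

D_13 = 13·176214841 - 1 = 2290792932.

2290792932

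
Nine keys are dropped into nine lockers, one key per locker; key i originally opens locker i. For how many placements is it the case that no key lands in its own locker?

133496

The subfactorial !9 = [9!/e] (nearest integer).
9! = 362880, and 362880/e ≈ 133496.09, so !9 = 133496.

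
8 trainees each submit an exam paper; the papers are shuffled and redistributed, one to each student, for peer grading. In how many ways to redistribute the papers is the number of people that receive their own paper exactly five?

112

Choose which 5 of the 8 are fixed: C(8,5) = 56.
The remaining 3 must be deranged: !3 = 2.
Total: 56 × 2 = 112.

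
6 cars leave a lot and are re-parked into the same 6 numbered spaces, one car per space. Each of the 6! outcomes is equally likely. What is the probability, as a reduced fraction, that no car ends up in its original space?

Favorable outcomes: !6 = 265.
Total outcomes: 6! = 720.
Probability = 265/720 = 53/144.

53/144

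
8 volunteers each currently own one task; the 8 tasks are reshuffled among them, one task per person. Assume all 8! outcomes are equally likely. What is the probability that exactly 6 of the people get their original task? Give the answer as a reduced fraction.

Favorable outcomes: C(8,6)·!2 = 28·1 = 28.
Total outcomes: 8! = 40320.
Probability = 28/40320 = 1/1440.

1/1440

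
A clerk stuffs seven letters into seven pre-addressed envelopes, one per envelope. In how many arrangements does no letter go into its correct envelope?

Use !n = (n-1)(!(n-1) + !(n-2)).
!7 = 6·(265 + 44) = 6·309 = 1854

1854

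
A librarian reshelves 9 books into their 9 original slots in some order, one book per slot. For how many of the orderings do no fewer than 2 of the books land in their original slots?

95887

# with exactly i fixed is C(9,i)·!(9-i); sum over i=2..9:
  i=2: C(9,2)·!7 = 36·1854 = 66744
  i=3: C(9,3)·!6 = 84·265 = 22260
  i=4: C(9,4)·!5 = 126·44 = 5544
  i=5: C(9,5)·!4 = 126·9 = 1134
  i=6: C(9,6)·!3 = 84·2 = 168
  i=7: C(9,7)·!2 = 36·1 = 36
  i=8: C(9,8)·!1 = 9·0 = 0
  i=9: C(9,9)·!0 = 1·1 = 1
Total = 95887.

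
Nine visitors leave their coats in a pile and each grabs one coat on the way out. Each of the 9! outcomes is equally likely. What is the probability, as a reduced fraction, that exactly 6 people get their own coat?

1/2160

Favorable outcomes: C(9,6)·!3 = 84·2 = 168.
Total outcomes: 9! = 362880.
Probability = 168/362880 = 1/2160.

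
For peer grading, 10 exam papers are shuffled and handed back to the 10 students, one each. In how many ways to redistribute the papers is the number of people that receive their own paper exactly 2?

667485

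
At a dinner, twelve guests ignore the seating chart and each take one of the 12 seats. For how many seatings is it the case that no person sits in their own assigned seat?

176214841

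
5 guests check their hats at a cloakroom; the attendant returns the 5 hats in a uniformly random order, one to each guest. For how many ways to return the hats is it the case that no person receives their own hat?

44

Use !n = n·!(n-1) + (-1)^n.
!5 = 5·9 - 1 = 44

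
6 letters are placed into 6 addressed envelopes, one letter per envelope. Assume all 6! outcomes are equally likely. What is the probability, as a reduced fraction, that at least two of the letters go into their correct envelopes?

191/720

Favorable outcomes: Σ_{i≥2} C(6,i)·!(6-i) = 15·9 + 20·2 + 15·1 + 6·0 + 1·1 = 191.
Total outcomes: 6! = 720.
Probability = 191/720 = 191/720.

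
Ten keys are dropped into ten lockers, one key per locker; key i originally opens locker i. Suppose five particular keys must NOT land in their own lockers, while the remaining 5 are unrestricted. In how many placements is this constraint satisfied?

Let A_j be the event that the j-th constrained one is fixed. By inclusion-exclusion over the 5 events:
Σ_{j=0}^{5} (-1)^j C(5,j)(10-j)!
= C(5,0)·10! - C(5,1)·9! + C(5,2)·8! - C(5,3)·7! + C(5,4)·6! - C(5,5)·5!
= 3628800 - 1814400 + 403200 - 50400 + 3600 - 120
= 2170680

2170680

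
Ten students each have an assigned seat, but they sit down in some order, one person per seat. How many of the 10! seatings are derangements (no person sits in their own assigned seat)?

The subfactorial !10 = [10!/e] (nearest integer).
10! = 3628800, and 3628800/e ≈ 1334960.92, so !10 = 1334961.

1334961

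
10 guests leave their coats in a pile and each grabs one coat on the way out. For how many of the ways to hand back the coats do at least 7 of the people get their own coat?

286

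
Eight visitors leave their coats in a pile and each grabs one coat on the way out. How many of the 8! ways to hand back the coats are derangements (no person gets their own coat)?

Recurrence: !8 = 7·(!7 + !6).
!8 = 7·(1854 + 265) = 7·2119 = 14833

14833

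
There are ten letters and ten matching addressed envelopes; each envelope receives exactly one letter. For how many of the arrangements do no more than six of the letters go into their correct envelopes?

Sum C(10,i)·!(10-i) for i = 0..6:
  i=0: C(10,0)·!10 = 1·1334961 = 1334961
  i=1: C(10,1)·!9 = 10·133496 = 1334960
  i=2: C(10,2)·!8 = 45·14833 = 667485
  i=3: C(10,3)·!7 = 120·1854 = 222480
  i=4: C(10,4)·!6 = 210·265 = 55650
  i=5: C(10,5)·!5 = 252·44 = 11088
  i=6: C(10,6)·!4 = 210·9 = 1890
Total = 3628514.

3628514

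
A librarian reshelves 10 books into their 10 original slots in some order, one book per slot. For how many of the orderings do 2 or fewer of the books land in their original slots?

3337406

# with exactly i fixed is C(10,i)·!(10-i); sum over i=0..2:
  i=0: C(10,0)·!10 = 1·1334961 = 1334961
  i=1: C(10,1)·!9 = 10·133496 = 1334960
  i=2: C(10,2)·!8 = 45·14833 = 667485
Total = 3337406.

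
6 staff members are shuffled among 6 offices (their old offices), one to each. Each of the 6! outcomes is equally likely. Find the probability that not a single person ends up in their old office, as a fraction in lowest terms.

53/144

Favorable outcomes: !6 = 265.
Total outcomes: 6! = 720.
Probability = 265/720 = 53/144.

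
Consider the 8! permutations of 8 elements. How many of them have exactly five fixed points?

112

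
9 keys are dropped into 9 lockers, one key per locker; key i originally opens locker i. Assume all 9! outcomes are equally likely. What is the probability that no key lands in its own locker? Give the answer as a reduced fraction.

16687/45360

Favorable outcomes: !9 = 133496.
Total outcomes: 9! = 362880.
Probability = 133496/362880 = 16687/45360.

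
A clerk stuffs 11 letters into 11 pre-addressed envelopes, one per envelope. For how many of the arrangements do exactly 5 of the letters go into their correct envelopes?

122430

Choose which 5 of the 11 are fixed: C(11,5) = 462.
The remaining 6 must be deranged: !6 = 265.
Total: 462 × 265 = 122430.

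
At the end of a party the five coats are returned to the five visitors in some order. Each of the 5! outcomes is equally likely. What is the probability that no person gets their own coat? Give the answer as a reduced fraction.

11/30

Favorable outcomes: !5 = 44.
Total outcomes: 5! = 120.
Probability = 44/120 = 11/30.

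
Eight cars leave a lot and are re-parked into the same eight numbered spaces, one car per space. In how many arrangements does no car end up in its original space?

14833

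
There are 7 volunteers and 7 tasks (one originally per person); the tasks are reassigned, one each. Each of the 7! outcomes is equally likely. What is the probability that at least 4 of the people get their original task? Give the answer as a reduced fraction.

23/1260

Favorable outcomes: Σ_{i≥4} C(7,i)·!(7-i) = 35·2 + 21·1 + 7·0 + 1·1 = 92.
Total outcomes: 7! = 5040.
Probability = 92/5040 = 23/1260.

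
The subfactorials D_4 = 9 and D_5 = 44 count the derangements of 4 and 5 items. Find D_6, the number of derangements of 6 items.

265

D_6 = (6-1)·(D_5 + D_4) = 5·(44 + 9) = 5·53 = 265.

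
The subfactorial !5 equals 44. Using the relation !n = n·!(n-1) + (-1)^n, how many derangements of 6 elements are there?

265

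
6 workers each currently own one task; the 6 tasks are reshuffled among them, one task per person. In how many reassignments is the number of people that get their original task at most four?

# with exactly i fixed is C(6,i)·!(6-i); sum over i=0..4:
  i=0: C(6,0)·!6 = 1·265 = 265
  i=1: C(6,1)·!5 = 6·44 = 264
  i=2: C(6,2)·!4 = 15·9 = 135
  i=3: C(6,3)·!3 = 20·2 = 40
  i=4: C(6,4)·!2 = 15·1 = 15
Total = 719.

719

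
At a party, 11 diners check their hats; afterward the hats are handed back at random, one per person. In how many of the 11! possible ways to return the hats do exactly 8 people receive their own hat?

330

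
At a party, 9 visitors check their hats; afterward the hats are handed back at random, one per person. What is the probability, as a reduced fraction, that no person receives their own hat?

Favorable outcomes: !9 = 133496.
Total outcomes: 9! = 362880.
Probability = 133496/362880 = 16687/45360.

16687/45360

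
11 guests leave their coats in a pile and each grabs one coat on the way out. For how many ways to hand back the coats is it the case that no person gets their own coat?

14684570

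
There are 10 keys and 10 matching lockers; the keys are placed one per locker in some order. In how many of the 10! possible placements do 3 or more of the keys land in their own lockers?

291394

# with exactly i fixed is C(10,i)·!(10-i); sum over i=3..10:
  i=3: C(10,3)·!7 = 120·1854 = 222480
  i=4: C(10,4)·!6 = 210·265 = 55650
  i=5: C(10,5)·!5 = 252·44 = 11088
  i=6: C(10,6)·!4 = 210·9 = 1890
  i=7: C(10,7)·!3 = 120·2 = 240
  i=8: C(10,8)·!2 = 45·1 = 45
  i=9: C(10,9)·!1 = 10·0 = 0
  i=10: C(10,10)·!0 = 1·1 = 1
Total = 291394.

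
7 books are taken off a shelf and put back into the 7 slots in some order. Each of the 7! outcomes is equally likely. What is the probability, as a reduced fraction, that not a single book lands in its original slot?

103/280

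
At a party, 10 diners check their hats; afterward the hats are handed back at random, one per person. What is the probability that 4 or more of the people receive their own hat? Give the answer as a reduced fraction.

34457/1814400

Favorable outcomes: Σ_{i≥4} C(10,i)·!(10-i) = 210·265 + 252·44 + 210·9 + 120·2 + 45·1 + 10·0 + 1·1 = 68914.
Total outcomes: 10! = 3628800.
Probability = 68914/3628800 = 34457/1814400.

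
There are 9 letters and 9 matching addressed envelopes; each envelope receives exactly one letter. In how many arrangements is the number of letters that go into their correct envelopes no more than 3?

# with exactly i fixed is C(9,i)·!(9-i); sum over i=0..3:
  i=0: C(9,0)·!9 = 1·133496 = 133496
  i=1: C(9,1)·!8 = 9·14833 = 133497
  i=2: C(9,2)·!7 = 36·1854 = 66744
  i=3: C(9,3)·!6 = 84·265 = 22260
Total = 355997.

355997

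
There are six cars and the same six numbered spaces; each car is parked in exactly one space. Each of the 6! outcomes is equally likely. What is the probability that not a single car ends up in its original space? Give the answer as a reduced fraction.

53/144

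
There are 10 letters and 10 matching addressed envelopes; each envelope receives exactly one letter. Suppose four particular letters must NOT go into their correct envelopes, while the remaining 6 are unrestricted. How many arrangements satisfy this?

Inclusion-exclusion on the 4 forbidden self-matches:
Σ_{j=0}^{4} (-1)^j C(4,j)(10-j)!
= C(4,0)·10! - C(4,1)·9! + C(4,2)·8! - C(4,3)·7! + C(4,4)·6!
= 3628800 - 1451520 + 241920 - 20160 + 720
= 2399760

2399760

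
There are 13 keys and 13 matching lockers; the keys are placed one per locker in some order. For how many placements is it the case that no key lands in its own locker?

2290792932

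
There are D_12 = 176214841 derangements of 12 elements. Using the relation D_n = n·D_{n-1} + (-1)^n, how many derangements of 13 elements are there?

D_13 = 13·176214841 - 1 = 2290792932.

2290792932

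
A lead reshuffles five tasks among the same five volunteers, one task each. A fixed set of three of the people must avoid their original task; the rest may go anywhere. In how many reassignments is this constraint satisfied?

64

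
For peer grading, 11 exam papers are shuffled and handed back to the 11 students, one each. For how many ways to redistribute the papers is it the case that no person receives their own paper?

By inclusion-exclusion, !11 = Σ (-1)^k · 11!/k! for k=0..11
= 11! - 11!/1! + 11!/2! - 11!/3! + 11!/4! - 11!/5! + 11!/6! - 11!/7! + 11!/8! - 11!/9! + 11!/10! - 11!/11!
= 39916800 - 39916800 + 19958400 - 6652800 + 1663200 - 332640 + 55440 - 7920 + 990 - 110 + 11 - 1
= 14684570

14684570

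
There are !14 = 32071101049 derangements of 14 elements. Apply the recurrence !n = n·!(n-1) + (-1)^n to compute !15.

481066515734

!15 = 15·32071101049 - 1 = 481066515734.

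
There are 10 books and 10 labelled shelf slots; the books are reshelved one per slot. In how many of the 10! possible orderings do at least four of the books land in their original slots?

68914

Sum C(10,i)·!(10-i) for i = 4..10:
  i=4: C(10,4)·!6 = 210·265 = 55650
  i=5: C(10,5)·!5 = 252·44 = 11088
  i=6: C(10,6)·!4 = 210·9 = 1890
  i=7: C(10,7)·!3 = 120·2 = 240
  i=8: C(10,8)·!2 = 45·1 = 45
  i=9: C(10,9)·!1 = 10·0 = 0
  i=10: C(10,10)·!0 = 1·1 = 1
Total = 68914.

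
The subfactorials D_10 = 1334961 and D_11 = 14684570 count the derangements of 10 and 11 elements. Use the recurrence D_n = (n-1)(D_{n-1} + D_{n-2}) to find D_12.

D_12 = (12-1)·(D_11 + D_10) = 11·(14684570 + 1334961) = 11·16019531 = 176214841.

176214841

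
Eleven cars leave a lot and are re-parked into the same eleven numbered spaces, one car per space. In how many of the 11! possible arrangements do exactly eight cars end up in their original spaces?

330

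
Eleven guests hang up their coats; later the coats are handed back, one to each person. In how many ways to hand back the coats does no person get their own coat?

14684570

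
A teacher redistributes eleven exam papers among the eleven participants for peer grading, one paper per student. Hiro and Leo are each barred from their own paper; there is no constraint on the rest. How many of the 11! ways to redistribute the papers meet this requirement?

33022080

Inclusion-exclusion on the 2 forbidden self-matches:
Σ_{j=0}^{2} (-1)^j C(2,j)(11-j)!
= C(2,0)·11! - C(2,1)·10! + C(2,2)·9!
= 39916800 - 7257600 + 362880
= 33022080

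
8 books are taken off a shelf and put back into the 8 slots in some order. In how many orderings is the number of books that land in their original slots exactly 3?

Choose which 3 of the 8 are fixed: C(8,3) = 56.
The other 5 form a derangement: !5 = 44.
Total: 56 × 44 = 2464.

2464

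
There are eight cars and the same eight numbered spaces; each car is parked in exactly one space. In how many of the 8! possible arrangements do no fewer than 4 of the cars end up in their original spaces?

# with exactly i fixed is C(8,i)·!(8-i); sum over i=4..8:
  i=4: C(8,4)·!4 = 70·9 = 630
  i=5: C(8,5)·!3 = 56·2 = 112
  i=6: C(8,6)·!2 = 28·1 = 28
  i=7: C(8,7)·!1 = 8·0 = 0
  i=8: C(8,8)·!0 = 1·1 = 1
Total = 771.

771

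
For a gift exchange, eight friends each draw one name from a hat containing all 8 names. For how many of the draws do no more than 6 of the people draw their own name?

Sum C(8,i)·!(8-i) for i = 0..6:
  i=0: C(8,0)·!8 = 1·14833 = 14833
  i=1: C(8,1)·!7 = 8·1854 = 14832
  i=2: C(8,2)·!6 = 28·265 = 7420
  i=3: C(8,3)·!5 = 56·44 = 2464
  i=4: C(8,4)·!4 = 70·9 = 630
  i=5: C(8,5)·!3 = 56·2 = 112
  i=6: C(8,6)·!2 = 28·1 = 28
Total = 40319.

40319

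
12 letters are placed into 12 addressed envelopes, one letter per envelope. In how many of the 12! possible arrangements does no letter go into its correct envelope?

The number of derangements of 12 is !12 = Σ_{k=0}^{12} (-1)^k·12!/k!
= 12! - 12!/1! + 12!/2! - 12!/3! + 12!/4! - 12!/5! + 12!/6! - 12!/7! + 12!/8! - 12!/9! + 12!/10! - 12!/11! + 12!/12!
= 479001600 - 479001600 + 239500800 - 79833600 + 19958400 - 3991680 + 665280 - 95040 + 11880 - 1320 + 132 - 12 + 1
= 176214841

176214841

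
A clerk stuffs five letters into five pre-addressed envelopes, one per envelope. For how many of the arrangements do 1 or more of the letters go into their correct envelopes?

# with exactly i fixed is C(5,i)·!(5-i); sum over i=1..5:
  i=1: C(5,1)·!4 = 5·9 = 45
  i=2: C(5,2)·!3 = 10·2 = 20
  i=3: C(5,3)·!2 = 10·1 = 10
  i=4: C(5,4)·!1 = 5·0 = 0
  i=5: C(5,5)·!0 = 1·1 = 1
Total = 76.

76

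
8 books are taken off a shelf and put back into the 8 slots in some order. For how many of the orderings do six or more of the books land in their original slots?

29

# with exactly i fixed is C(8,i)·!(8-i); sum over i=6..8:
  i=6: C(8,6)·!2 = 28·1 = 28
  i=7: C(8,7)·!1 = 8·0 = 0
  i=8: C(8,8)·!0 = 1·1 = 1
Total = 29.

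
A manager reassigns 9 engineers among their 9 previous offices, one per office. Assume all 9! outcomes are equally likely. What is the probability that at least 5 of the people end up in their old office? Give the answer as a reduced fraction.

Favorable outcomes: Σ_{i≥5} C(9,i)·!(9-i) = 126·9 + 84·2 + 36·1 + 9·0 + 1·1 = 1339.
Total outcomes: 9! = 362880.
Probability = 1339/362880 = 1339/362880.

1339/362880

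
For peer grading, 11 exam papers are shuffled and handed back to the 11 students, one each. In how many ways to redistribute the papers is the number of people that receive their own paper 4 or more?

Sum C(11,i)·!(11-i) for i = 4..11:
  i=4: C(11,4)·!7 = 330·1854 = 611820
  i=5: C(11,5)·!6 = 462·265 = 122430
  i=6: C(11,6)·!5 = 462·44 = 20328
  i=7: C(11,7)·!4 = 330·9 = 2970
  i=8: C(11,8)·!3 = 165·2 = 330
  i=9: C(11,9)·!2 = 55·1 = 55
  i=10: C(11,10)·!1 = 11·0 = 0
  i=11: C(11,11)·!0 = 1·1 = 1
Total = 757934.

757934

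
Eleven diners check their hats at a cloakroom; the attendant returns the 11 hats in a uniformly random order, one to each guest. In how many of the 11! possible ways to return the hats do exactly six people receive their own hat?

20328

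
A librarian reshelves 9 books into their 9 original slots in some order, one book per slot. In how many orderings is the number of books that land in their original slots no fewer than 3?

29143

# with exactly i fixed is C(9,i)·!(9-i); sum over i=3..9:
  i=3: C(9,3)·!6 = 84·265 = 22260
  i=4: C(9,4)·!5 = 126·44 = 5544
  i=5: C(9,5)·!4 = 126·9 = 1134
  i=6: C(9,6)·!3 = 84·2 = 168
  i=7: C(9,7)·!2 = 36·1 = 36
  i=8: C(9,8)·!1 = 9·0 = 0
  i=9: C(9,9)·!0 = 1·1 = 1
Total = 29143.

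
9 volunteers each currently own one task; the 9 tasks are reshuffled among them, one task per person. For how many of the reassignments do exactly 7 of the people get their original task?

Choose which 7 of the 9 are fixed: C(9,7) = 36.
The remaining 2 must be deranged: !2 = 1.
Total: 36 × 1 = 36.

36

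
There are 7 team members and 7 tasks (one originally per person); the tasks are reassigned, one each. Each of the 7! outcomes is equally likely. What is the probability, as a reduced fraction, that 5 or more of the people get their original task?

Favorable outcomes: Σ_{i≥5} C(7,i)·!(7-i) = 21·1 + 7·0 + 1·1 = 22.
Total outcomes: 7! = 5040.
Probability = 22/5040 = 11/2520.

11/2520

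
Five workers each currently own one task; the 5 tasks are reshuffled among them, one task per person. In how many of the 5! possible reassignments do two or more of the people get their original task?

31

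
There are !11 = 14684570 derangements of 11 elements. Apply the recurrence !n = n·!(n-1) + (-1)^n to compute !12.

!12 = 12·14684570 + 1 = 176214841.

176214841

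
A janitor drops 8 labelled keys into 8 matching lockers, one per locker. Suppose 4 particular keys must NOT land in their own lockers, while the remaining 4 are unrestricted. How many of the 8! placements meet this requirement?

24024

Inclusion-exclusion on the 4 forbidden self-matches:
Σ_{j=0}^{4} (-1)^j C(4,j)(8-j)!
= C(4,0)·8! - C(4,1)·7! + C(4,2)·6! - C(4,3)·5! + C(4,4)·4!
= 40320 - 20160 + 4320 - 480 + 24
= 24024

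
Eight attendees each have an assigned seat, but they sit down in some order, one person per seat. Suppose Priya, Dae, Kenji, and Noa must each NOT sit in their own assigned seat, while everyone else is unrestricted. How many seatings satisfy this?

24024

Inclusion-exclusion on the 4 forbidden self-matches:
Σ_{j=0}^{4} (-1)^j C(4,j)(8-j)!
= C(4,0)·8! - C(4,1)·7! + C(4,2)·6! - C(4,3)·5! + C(4,4)·4!
= 40320 - 20160 + 4320 - 480 + 24
= 24024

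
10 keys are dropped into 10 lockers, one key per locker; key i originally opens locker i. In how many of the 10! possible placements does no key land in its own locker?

!10 = 10! · Σ_{k=0}^{10} (-1)^k/k!
= 10! - 10!/1! + 10!/2! - 10!/3! + 10!/4! - 10!/5! + 10!/6! - 10!/7! + 10!/8! - 10!/9! + 10!/10!
= 3628800 - 3628800 + 1814400 - 604800 + 151200 - 30240 + 5040 - 720 + 90 - 10 + 1
= 1334961

1334961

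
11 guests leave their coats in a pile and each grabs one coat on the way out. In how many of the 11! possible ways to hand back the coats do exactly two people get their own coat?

7342280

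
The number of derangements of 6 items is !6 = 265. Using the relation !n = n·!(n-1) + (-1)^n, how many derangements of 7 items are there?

!7 = 7·265 - 1 = 1854.

1854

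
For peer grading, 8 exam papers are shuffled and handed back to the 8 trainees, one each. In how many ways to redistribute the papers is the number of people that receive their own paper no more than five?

# with exactly i fixed is C(8,i)·!(8-i); sum over i=0..5:
  i=0: C(8,0)·!8 = 1·14833 = 14833
  i=1: C(8,1)·!7 = 8·1854 = 14832
  i=2: C(8,2)·!6 = 28·265 = 7420
  i=3: C(8,3)·!5 = 56·44 = 2464
  i=4: C(8,4)·!4 = 70·9 = 630
  i=5: C(8,5)·!3 = 56·2 = 112
Total = 40291.

40291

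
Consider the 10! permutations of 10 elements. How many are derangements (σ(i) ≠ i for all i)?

1334961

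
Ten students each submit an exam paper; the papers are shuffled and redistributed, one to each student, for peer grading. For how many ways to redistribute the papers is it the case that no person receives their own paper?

By inclusion-exclusion, !10 = Σ (-1)^k · 10!/k! for k=0..10
= 10! - 10!/1! + 10!/2! - 10!/3! + 10!/4! - 10!/5! + 10!/6! - 10!/7! + 10!/8! - 10!/9! + 10!/10!
= 3628800 - 3628800 + 1814400 - 604800 + 151200 - 30240 + 5040 - 720 + 90 - 10 + 1
= 1334961

1334961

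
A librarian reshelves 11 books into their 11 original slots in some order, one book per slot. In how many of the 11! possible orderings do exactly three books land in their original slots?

Choose which 3 of the 11 are fixed: C(11,3) = 165.
The remaining 8 must be deranged: !8 = 14833.
Total: 165 × 14833 = 2447445.

2447445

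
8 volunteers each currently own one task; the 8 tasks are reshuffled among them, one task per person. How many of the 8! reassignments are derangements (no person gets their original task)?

By inclusion-exclusion, !8 = Σ (-1)^k · 8!/k! for k=0..8
= 8! - 8!/1! + 8!/2! - 8!/3! + 8!/4! - 8!/5! + 8!/6! - 8!/7! + 8!/8!
= 40320 - 40320 + 20160 - 6720 + 1680 - 336 + 56 - 8 + 1
= 14833

14833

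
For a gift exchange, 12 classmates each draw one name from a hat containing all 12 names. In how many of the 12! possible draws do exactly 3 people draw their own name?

Choose which 3 of the 12 are fixed: C(12,3) = 220.
The remaining 9 must be deranged: !9 = 133496.
Total: 220 × 133496 = 29369120.

29369120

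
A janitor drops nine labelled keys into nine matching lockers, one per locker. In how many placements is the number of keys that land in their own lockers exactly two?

Choose which 2 of the 9 are fixed: C(9,2) = 36.
The other 7 form a derangement: !7 = 1854.
Total: 36 × 1854 = 66744.

66744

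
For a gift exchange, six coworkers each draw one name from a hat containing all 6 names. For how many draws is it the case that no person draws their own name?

265

The subfactorial !6 = [6!/e] (nearest integer).
6! = 720, and 720/e ≈ 264.87, so !6 = 265.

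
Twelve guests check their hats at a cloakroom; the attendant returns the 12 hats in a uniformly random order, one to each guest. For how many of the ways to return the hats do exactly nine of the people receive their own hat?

440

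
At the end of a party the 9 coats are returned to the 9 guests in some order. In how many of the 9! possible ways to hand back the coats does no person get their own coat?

133496

!9 = 9! · Σ_{k=0}^{9} (-1)^k/k!
= 9! - 9!/1! + 9!/2! - 9!/3! + 9!/4! - 9!/5! + 9!/6! - 9!/7! + 9!/8! - 9!/9!
= 362880 - 362880 + 181440 - 60480 + 15120 - 3024 + 504 - 72 + 9 - 1
= 133496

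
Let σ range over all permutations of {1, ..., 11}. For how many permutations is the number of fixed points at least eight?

Sum C(11,i)·!(11-i) for i = 8..11:
  i=8: C(11,8)·!3 = 165·2 = 330
  i=9: C(11,9)·!2 = 55·1 = 55
  i=10: C(11,10)·!1 = 11·0 = 0
  i=11: C(11,11)·!0 = 1·1 = 1
Total = 386.

386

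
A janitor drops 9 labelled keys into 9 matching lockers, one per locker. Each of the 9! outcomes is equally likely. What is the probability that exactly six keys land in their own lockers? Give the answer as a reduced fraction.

Favorable outcomes: C(9,6)·!3 = 84·2 = 168.
Total outcomes: 9! = 362880.
Probability = 168/362880 = 1/2160.

1/2160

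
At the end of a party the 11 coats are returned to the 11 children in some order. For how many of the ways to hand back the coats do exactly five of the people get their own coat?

Choose which 5 of the 11 are fixed: C(11,5) = 462.
The other 6 form a derangement: !6 = 265.
Total: 462 × 265 = 122430.

122430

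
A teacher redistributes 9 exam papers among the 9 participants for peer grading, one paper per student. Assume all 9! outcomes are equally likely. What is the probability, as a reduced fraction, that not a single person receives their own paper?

16687/45360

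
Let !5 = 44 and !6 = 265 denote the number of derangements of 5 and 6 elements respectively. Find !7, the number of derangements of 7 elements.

1854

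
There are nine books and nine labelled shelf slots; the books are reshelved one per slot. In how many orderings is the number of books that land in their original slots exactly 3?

22260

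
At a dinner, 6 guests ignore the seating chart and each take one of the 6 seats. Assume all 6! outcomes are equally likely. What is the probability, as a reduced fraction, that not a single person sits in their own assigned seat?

53/144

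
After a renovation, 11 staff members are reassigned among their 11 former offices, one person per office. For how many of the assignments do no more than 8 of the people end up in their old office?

39916744

# with exactly i fixed is C(11,i)·!(11-i); sum over i=0..8:
  i=0: C(11,0)·!11 = 1·14684570 = 14684570
  i=1: C(11,1)·!10 = 11·1334961 = 14684571
  i=2: C(11,2)·!9 = 55·133496 = 7342280
  i=3: C(11,3)·!8 = 165·14833 = 2447445
  i=4: C(11,4)·!7 = 330·1854 = 611820
  i=5: C(11,5)·!6 = 462·265 = 122430
  i=6: C(11,6)·!5 = 462·44 = 20328
  i=7: C(11,7)·!4 = 330·9 = 2970
  i=8: C(11,8)·!3 = 165·2 = 330
Total = 39916744.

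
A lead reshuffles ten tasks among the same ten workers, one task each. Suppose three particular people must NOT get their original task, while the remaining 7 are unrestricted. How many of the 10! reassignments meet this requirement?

2656080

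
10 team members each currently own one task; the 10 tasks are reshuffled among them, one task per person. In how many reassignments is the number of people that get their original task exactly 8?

Choose which 8 of the 10 are fixed: C(10,8) = 45.
The remaining 2 must be deranged: !2 = 1.
Total: 45 × 1 = 45.

45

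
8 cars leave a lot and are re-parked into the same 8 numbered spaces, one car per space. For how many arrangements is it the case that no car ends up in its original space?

14833

The subfactorial !8 = [8!/e] (nearest integer).
8! = 40320, and 40320/e ≈ 14832.90, so !8 = 14833.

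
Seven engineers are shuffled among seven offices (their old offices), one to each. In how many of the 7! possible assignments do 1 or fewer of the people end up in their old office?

# with exactly i fixed is C(7,i)·!(7-i); sum over i=0..1:
  i=0: C(7,0)·!7 = 1·1854 = 1854
  i=1: C(7,1)·!6 = 7·265 = 1855
Total = 3709.

3709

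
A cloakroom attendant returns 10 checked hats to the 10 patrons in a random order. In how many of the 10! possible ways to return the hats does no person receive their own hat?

Recurrence: !10 = 10·!9 + (-1)^10.
!10 = 10·133496 + 1 = 1334961

1334961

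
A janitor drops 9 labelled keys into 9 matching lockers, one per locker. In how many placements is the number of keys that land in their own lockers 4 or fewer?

361541

Sum C(9,i)·!(9-i) for i = 0..4:
  i=0: C(9,0)·!9 = 1·133496 = 133496
  i=1: C(9,1)·!8 = 9·14833 = 133497
  i=2: C(9,2)·!7 = 36·1854 = 66744
  i=3: C(9,3)·!6 = 84·265 = 22260
  i=4: C(9,4)·!5 = 126·44 = 5544
Total = 361541.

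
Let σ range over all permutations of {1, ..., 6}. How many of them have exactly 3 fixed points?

40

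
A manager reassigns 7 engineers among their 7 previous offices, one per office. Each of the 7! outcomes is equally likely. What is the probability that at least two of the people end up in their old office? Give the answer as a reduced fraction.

Favorable outcomes: Σ_{i≥2} C(7,i)·!(7-i) = 21·44 + 35·9 + 35·2 + 21·1 + 7·0 + 1·1 = 1331.
Total outcomes: 7! = 5040.
Probability = 1331/5040 = 1331/5040.

1331/5040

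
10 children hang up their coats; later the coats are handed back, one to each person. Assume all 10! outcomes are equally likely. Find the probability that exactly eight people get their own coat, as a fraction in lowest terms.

1/80640

Favorable outcomes: C(10,8)·!2 = 45·1 = 45.
Total outcomes: 10! = 3628800.
Probability = 45/3628800 = 1/80640.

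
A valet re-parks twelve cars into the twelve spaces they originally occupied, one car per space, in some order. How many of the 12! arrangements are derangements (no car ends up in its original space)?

176214841

The subfactorial !12 = [12!/e] (nearest integer).
12! = 479001600, and 479001600/e ≈ 176214840.93, so !12 = 176214841.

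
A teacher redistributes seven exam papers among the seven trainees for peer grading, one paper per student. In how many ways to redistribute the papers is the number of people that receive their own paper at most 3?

# with exactly i fixed is C(7,i)·!(7-i); sum over i=0..3:
  i=0: C(7,0)·!7 = 1·1854 = 1854
  i=1: C(7,1)·!6 = 7·265 = 1855
  i=2: C(7,2)·!5 = 21·44 = 924
  i=3: C(7,3)·!4 = 35·9 = 315
Total = 4948.

4948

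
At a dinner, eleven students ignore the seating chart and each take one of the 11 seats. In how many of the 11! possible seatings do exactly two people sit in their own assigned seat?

7342280

Pick the 2 fixed positions: C(11,2) = 55 ways.
The other 9 form a derangement: !9 = 133496.
Total: 55 × 133496 = 7342280.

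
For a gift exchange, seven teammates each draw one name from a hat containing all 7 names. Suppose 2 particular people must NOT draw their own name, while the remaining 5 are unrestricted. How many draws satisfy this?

3720

Let A_j be the event that the j-th constrained one is fixed. By inclusion-exclusion over the 2 events:
Σ_{j=0}^{2} (-1)^j C(2,j)(7-j)!
= C(2,0)·7! - C(2,1)·6! + C(2,2)·5!
= 5040 - 1440 + 120
= 3720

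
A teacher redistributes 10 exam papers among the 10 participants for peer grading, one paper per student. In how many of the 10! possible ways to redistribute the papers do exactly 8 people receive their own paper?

45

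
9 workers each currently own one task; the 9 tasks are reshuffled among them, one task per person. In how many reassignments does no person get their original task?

133496

The number of derangements of 9 is !9 = Σ_{k=0}^{9} (-1)^k·9!/k!
= 9! - 9!/1! + 9!/2! - 9!/3! + 9!/4! - 9!/5! + 9!/6! - 9!/7! + 9!/8! - 9!/9!
= 362880 - 362880 + 181440 - 60480 + 15120 - 3024 + 504 - 72 + 9 - 1
= 133496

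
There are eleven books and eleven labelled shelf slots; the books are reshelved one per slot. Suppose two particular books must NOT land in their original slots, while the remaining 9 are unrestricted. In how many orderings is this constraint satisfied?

Let A_j be the event that the j-th constrained one is fixed. By inclusion-exclusion over the 2 events:
Σ_{j=0}^{2} (-1)^j C(2,j)(11-j)!
= C(2,0)·11! - C(2,1)·10! + C(2,2)·9!
= 39916800 - 7257600 + 362880
= 33022080

33022080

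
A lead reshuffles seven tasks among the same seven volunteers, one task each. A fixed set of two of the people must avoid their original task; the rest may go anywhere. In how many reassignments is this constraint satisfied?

3720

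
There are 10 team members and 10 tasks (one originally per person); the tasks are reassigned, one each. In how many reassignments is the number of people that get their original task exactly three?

222480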